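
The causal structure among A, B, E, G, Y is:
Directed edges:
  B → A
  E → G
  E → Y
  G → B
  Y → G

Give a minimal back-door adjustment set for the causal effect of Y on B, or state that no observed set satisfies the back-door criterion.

desc(Y)\{Y}={A,B,G}; candidates ⊆ {E}.
size 0: {}; under {} Y still reaches {A,B,E,G} ∋ B.
{E}: Y⊥B given {E} in G with Y→· removed — back-door holds.

Y→B: minimal back-door set {E}.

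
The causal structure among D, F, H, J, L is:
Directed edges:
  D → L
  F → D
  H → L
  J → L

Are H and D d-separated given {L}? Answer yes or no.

Bayes-Ball from H | {L} reaches {D,F,J}.
D ∈ reach(H|{L}) ⇒ H ⊥̸ D | {L}.

No — H and D are d-connected given {L}.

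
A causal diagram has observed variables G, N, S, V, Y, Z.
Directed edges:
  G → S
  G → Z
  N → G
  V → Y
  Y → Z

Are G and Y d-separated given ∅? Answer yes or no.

Bayes-Ball from G | ∅ reaches {N,S,Z}.
Y ∉ reach(G|∅) ⇒ G ⊥ Y | ∅.

Yes — G ⊥ Y | ∅.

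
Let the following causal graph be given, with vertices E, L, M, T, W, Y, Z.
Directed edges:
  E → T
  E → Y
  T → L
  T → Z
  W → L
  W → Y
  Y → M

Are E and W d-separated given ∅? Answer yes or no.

Yes — E ⊥ W | ∅.

Bayes-Ball from E | ∅ reaches {L,M,T,Y,Z}.
W ∉ reach(E|∅) ⇒ E ⊥ W | ∅.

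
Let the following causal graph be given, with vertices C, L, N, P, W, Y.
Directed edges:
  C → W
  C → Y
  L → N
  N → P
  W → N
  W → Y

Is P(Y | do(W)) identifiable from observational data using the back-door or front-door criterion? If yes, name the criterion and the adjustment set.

P(Y|do(W)): backdoor, adjust for {C}.

desc(W)\{W}={N,P,Y}; candidates ⊆ {C,L}.
size 0: {}; under {} W still reaches {C,Y} ∋ Y.
{C}: W⊥Y given {C} in G with W→· removed — back-door holds.
P(Y|do(W)) = Σ_{C} P(Y|W,C)·P(C).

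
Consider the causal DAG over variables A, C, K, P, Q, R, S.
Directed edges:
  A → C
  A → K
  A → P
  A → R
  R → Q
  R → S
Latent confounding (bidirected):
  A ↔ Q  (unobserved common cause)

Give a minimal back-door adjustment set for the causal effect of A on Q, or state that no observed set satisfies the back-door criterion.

A→Q: no observed back-door set.

desc(A)\{A}={C,K,P,Q,R,S}; candidates ⊆ {—}.
A↔Q: latent back-door arc(s) into A.
size 0: {}; under {} A still reaches {Q} ∋ Q.
A↔Q cannot be blocked by any observed set — no back-door set.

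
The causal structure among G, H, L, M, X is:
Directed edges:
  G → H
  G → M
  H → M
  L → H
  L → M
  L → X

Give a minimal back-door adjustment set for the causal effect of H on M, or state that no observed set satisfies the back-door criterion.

desc(H)\{H}={M}; candidates ⊆ {G,L,X}.
size 0: {}; under {} H still reaches {G,L,M,X} ∋ M.
size 1: {G}, {L}, {X}; under {G} H still reaches {L,M,X} ∋ M.
{G,L}: H⊥M given {G,L} in G with H→· removed — back-door holds.

H→M: minimal back-door set {G, L}.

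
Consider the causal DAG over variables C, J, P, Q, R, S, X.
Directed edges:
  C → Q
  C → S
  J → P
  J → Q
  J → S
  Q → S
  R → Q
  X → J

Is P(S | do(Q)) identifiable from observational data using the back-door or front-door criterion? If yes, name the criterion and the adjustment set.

P(S|do(Q)): backdoor, adjust for {C, J}.

desc(Q)\{Q}={S}; candidates ⊆ {C,J,P,R,X}.
size 0: {}; under {} Q still reaches {C,J,P,R,S,X} ∋ S.
size 1: {C}, {J}, {P} …(+2); under {C} Q still reaches {J,P,R,S,X} ∋ S.
{C,J}: Q⊥S given {C,J} in G with Q→· removed — back-door holds.
P(S|do(Q)) = Σ_{C,J} P(S|Q,C,J)·P(C,J).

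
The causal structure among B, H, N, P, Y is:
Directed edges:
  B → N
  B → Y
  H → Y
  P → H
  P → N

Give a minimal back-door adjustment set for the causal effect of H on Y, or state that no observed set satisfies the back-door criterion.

H→Y: minimal back-door set ∅.

desc(H)\{H}={Y}; candidates ⊆ {B,N,P}.
∅: H⊥Y given ∅ in G with H→· removed — back-door holds.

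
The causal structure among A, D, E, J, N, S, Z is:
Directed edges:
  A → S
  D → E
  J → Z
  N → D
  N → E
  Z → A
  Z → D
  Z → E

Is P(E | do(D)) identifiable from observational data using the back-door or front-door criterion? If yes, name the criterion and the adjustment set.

P(E|do(D)): backdoor, adjust for {N, Z}.

desc(D)\{D}={E}; candidates ⊆ {A,J,N,S,Z}.
size 0: {}; under {} D still reaches {A,E,J,N,S,Z} ∋ E.
size 1: {A}, {J}, {N} …(+2); under {A} D still reaches {E,J,N,Z} ∋ E.
{N,Z}: D⊥E given {N,Z} in G with D→· removed — back-door holds.
P(E|do(D)) = Σ_{N,Z} P(E|D,N,Z)·P(N,Z).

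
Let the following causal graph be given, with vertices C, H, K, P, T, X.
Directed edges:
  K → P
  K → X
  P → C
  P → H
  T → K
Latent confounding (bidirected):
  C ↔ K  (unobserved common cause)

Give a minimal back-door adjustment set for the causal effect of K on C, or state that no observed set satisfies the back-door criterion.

desc(K)\{K}={C,H,P,X}; candidates ⊆ {T}.
K↔C: latent back-door arc(s) into K.
size 0: {}; under {} K still reaches {C,T} ∋ C.
size 1: {T}; under {T} K still reaches {C} ∋ C.
K↔C cannot be blocked by any observed set — no back-door set.

K→C: no observed back-door set.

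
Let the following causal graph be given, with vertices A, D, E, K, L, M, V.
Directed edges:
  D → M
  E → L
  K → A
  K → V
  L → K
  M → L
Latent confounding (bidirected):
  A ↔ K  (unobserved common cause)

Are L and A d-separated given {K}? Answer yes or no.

No — L and A are d-connected given {K}.

Bayes-Ball from L | {K} reaches {A,D,E,M}.
A ∈ reach(L|{K}) ⇒ L ⊥̸ A | {K}.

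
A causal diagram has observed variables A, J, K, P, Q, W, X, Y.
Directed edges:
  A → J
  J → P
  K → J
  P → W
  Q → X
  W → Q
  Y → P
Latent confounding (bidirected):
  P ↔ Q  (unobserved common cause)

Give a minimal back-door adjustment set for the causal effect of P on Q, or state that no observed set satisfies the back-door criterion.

P→Q: no observed back-door set.

desc(P)\{P}={Q,W,X}; candidates ⊆ {A,J,K,Y}.
P↔Q: latent back-door arc(s) into P.
size 0: {}; under {} P still reaches {A,J,K,Q,X,Y} ∋ Q.
size 1: {A}, {J}, {K} …(+1); under {A} P still reaches {J,K,Q,X,Y} ∋ Q.
size 2: {A,J}, {A,K}, {A,Y} …(+3); under {A,J} P still reaches {Q,X,Y} ∋ Q.
P↔Q cannot be blocked by any observed set — no back-door set.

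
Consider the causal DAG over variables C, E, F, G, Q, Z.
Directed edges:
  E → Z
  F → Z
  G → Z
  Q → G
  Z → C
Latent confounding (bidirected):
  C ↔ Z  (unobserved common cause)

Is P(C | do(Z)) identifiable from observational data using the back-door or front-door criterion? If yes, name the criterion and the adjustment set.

P(C|do(Z)): not identifiable (no BD/FD set).

desc(Z)\{Z}={C}; candidates ⊆ {E,F,G,Q}.
Z↔C: latent back-door arc(s) into Z.
size 0: {}; under {} Z still reaches {C,E,F,G,Q} ∋ C.
size 1: {E}, {F}, {G} …(+1); under {E} Z still reaches {C,F,G,Q} ∋ C.
size 2: {E,F}, {E,G}, {E,Q} …(+3); under {E,F} Z still reaches {C,G,Q} ∋ C.
Z↔C cannot be blocked by any observed set — no back-door set.
No mediator lies on a directed Z→…→C path.
Neither criterion identifies P(C|do(Z)) in this graph.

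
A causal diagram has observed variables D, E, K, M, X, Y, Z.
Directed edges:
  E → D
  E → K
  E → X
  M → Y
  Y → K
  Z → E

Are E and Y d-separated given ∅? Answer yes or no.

Yes — E ⊥ Y | ∅.

Bayes-Ball from E | ∅ reaches {D,K,X,Z}.
Y ∉ reach(E|∅) ⇒ E ⊥ Y | ∅.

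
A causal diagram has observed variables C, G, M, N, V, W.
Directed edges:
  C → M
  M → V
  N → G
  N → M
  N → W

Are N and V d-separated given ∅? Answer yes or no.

Bayes-Ball from N | ∅ reaches {G,M,V,W}.
V ∈ reach(N|∅) ⇒ N ⊥̸ V | ∅.

No — N and V are d-connected given ∅.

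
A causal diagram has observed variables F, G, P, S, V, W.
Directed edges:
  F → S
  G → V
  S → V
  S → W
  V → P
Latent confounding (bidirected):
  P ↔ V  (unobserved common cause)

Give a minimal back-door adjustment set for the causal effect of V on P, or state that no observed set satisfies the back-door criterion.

V→P: no observed back-door set.

desc(V)\{V}={P}; candidates ⊆ {F,G,S,W}.
V↔P: latent back-door arc(s) into V.
size 0: {}; under {} V still reaches {F,G,P,S,W} ∋ P.
size 1: {F}, {G}, {S} …(+1); under {F} V still reaches {G,P,S,W} ∋ P.
size 2: {F,G}, {F,S}, {F,W} …(+3); under {F,G} V still reaches {P,S,W} ∋ P.
V↔P cannot be blocked by any observed set — no back-door set.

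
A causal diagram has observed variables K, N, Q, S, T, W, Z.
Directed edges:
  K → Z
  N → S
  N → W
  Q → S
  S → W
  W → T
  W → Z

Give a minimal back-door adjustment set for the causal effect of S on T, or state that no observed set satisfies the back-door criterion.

desc(S)\{S}={T,W,Z}; candidates ⊆ {K,N,Q}.
size 0: {}; under {} S still reaches {N,Q,T,W,Z} ∋ T.
{N}: S⊥T given {N} in G with S→· removed — back-door holds.

S→T: minimal back-door set {N}.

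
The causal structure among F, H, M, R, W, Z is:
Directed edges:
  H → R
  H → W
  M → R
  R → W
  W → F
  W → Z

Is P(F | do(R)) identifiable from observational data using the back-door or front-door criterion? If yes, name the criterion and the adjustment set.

P(F|do(R)): backdoor, adjust for {H}.

desc(R)\{R}={F,W,Z}; candidates ⊆ {H,M}.
size 0: {}; under {} R still reaches {F,H,M,W,Z} ∋ F.
{H}: R⊥F given {H} in G with R→· removed — back-door holds.
P(F|do(R)) = Σ_{H} P(F|R,H)·P(H).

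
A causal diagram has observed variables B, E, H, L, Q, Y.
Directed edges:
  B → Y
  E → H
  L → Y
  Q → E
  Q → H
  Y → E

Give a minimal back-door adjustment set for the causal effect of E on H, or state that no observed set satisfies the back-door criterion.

desc(E)\{E}={H}; candidates ⊆ {B,L,Q,Y}.
size 0: {}; under {} E still reaches {B,H,L,Q,Y} ∋ H.
{Q}: E⊥H given {Q} in G with E→· removed — back-door holds.

E→H: minimal back-door set {Q}.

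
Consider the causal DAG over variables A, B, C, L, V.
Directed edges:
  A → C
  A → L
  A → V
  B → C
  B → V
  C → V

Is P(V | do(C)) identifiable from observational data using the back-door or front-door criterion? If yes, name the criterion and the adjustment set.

desc(C)\{C}={V}; candidates ⊆ {A,B,L}.
size 0: {}; under {} C still reaches {A,B,L,V} ∋ V.
size 1: {A}, {B}, {L}; under {A} C still reaches {B,V} ∋ V.
{A,B}: C⊥V given {A,B} in G with C→· removed — back-door holds.
P(V|do(C)) = Σ_{A,B} P(V|C,A,B)·P(A,B).

P(V|do(C)): backdoor, adjust for {A, B}.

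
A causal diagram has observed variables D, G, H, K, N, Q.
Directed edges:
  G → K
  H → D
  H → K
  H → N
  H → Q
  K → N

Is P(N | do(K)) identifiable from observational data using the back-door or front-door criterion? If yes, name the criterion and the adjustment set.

desc(K)\{K}={N}; candidates ⊆ {D,G,H,Q}.
size 0: {}; under {} K still reaches {D,G,H,N,Q} ∋ N.
{H}: K⊥N given {H} in G with K→· removed — back-door holds.
P(N|do(K)) = Σ_{H} P(N|K,H)·P(H).

P(N|do(K)): backdoor, adjust for {H}.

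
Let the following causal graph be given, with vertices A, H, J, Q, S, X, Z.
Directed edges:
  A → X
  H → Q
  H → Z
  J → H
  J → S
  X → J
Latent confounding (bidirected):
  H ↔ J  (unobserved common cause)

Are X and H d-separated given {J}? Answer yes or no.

No — X and H are d-connected given {J}.

Bayes-Ball from X | {J} reaches {A,H,Q,Z}.
H ∈ reach(X|{J}) ⇒ X ⊥̸ H | {J}.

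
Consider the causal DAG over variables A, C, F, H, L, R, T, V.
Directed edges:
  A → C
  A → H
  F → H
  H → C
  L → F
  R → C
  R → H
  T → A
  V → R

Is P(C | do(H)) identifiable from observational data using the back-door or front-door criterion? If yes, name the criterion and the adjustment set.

desc(H)\{H}={C}; candidates ⊆ {A,F,L,R,T,V}.
size 0: {}; under {} H still reaches {A,C,F,L,R,T,V} ∋ C.
size 1: {A}, {F}, {L} …(+3); under {A} H still reaches {C,F,L,R,V} ∋ C.
{A,R}: H⊥C given {A,R} in G with H→· removed — back-door holds.
P(C|do(H)) = Σ_{A,R} P(C|H,A,R)·P(A,R).

P(C|do(H)): backdoor, adjust for {A, R}.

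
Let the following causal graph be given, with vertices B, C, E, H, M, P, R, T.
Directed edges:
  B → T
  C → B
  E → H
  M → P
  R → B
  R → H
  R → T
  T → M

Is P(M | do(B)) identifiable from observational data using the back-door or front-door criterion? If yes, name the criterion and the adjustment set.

P(M|do(B)): backdoor, adjust for {R}.

desc(B)\{B}={M,P,T}; candidates ⊆ {C,E,H,R}.
size 0: {}; under {} B still reaches {C,H,M,P,R,T} ∋ M.
{R}: B⊥M given {R} in G with B→· removed — back-door holds.
P(M|do(B)) = Σ_{R} P(M|B,R)·P(R).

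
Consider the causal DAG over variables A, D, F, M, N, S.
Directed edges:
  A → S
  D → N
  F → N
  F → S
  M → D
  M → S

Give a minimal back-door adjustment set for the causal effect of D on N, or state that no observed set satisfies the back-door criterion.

D→N: minimal back-door set ∅.

desc(D)\{D}={N}; candidates ⊆ {A,F,M,S}.
∅: D⊥N given ∅ in G with D→· removed — back-door holds.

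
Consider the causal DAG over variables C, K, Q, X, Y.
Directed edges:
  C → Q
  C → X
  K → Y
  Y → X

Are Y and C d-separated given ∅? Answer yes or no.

Yes — Y ⊥ C | ∅.

Bayes-Ball from Y | ∅ reaches {K,X}.
C ∉ reach(Y|∅) ⇒ Y ⊥ C | ∅.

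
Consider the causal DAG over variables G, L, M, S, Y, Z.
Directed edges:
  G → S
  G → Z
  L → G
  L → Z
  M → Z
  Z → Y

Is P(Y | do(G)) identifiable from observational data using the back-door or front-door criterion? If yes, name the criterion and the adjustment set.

desc(G)\{G}={S,Y,Z}; candidates ⊆ {L,M}.
size 0: {}; under {} G still reaches {L,Y,Z} ∋ Y.
{L}: G⊥Y given {L} in G with G→· removed — back-door holds.
P(Y|do(G)) = Σ_{L} P(Y|G,L)·P(L).

P(Y|do(G)): backdoor, adjust for {L}.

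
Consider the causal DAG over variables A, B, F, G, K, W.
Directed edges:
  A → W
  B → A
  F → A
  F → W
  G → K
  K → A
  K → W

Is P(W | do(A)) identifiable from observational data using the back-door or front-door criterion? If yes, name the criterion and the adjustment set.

P(W|do(A)): backdoor, adjust for {F, K}.

desc(A)\{A}={W}; candidates ⊆ {B,F,G,K}.
size 0: {}; under {} A still reaches {B,F,G,K,W} ∋ W.
size 1: {B}, {F}, {G} …(+1); under {B} A still reaches {F,G,K,W} ∋ W.
{F,K}: A⊥W given {F,K} in G with A→· removed — back-door holds.
P(W|do(A)) = Σ_{F,K} P(W|A,F,K)·P(F,K).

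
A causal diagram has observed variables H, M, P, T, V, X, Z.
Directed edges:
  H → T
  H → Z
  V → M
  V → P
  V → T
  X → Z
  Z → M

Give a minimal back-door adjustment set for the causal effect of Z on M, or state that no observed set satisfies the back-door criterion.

Z→M: minimal back-door set ∅.

desc(Z)\{Z}={M}; candidates ⊆ {H,P,T,V,X}.
∅: Z⊥M given ∅ in G with Z→· removed — back-door holds.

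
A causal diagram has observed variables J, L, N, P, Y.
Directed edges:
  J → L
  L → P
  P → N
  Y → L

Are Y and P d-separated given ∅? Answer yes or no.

No — Y and P are d-connected given ∅.

Bayes-Ball from Y | ∅ reaches {L,N,P}.
P ∈ reach(Y|∅) ⇒ Y ⊥̸ P | ∅.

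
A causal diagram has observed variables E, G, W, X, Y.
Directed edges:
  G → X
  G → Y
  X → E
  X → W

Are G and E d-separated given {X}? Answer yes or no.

Bayes-Ball from G | {X} reaches {Y}.
E ∉ reach(G|{X}) ⇒ G ⊥ E | {X}.

Yes — G ⊥ E | {X}.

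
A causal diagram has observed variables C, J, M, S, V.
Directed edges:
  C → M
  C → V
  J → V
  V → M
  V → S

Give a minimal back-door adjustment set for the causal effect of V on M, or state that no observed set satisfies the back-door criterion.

desc(V)\{V}={M,S}; candidates ⊆ {C,J}.
size 0: {}; under {} V still reaches {C,J,M} ∋ M.
{C}: V⊥M given {C} in G with V→· removed — back-door holds.

V→M: minimal back-door set {C}.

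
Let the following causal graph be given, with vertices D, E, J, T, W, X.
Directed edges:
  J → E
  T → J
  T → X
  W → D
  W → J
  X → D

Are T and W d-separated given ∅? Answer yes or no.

Bayes-Ball from T | ∅ reaches {D,E,J,X}.
W ∉ reach(T|∅) ⇒ T ⊥ W | ∅.

Yes — T ⊥ W | ∅.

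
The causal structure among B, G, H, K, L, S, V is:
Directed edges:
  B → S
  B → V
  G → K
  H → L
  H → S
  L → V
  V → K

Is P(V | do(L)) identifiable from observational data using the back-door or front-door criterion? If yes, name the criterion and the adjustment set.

P(V|do(L)): backdoor, adjust for ∅.

desc(L)\{L}={K,V}; candidates ⊆ {B,G,H,S}.
∅: L⊥V given ∅ in G with L→· removed — back-door holds.
P(V|do(L)) = P(V|L) — no adjustment needed.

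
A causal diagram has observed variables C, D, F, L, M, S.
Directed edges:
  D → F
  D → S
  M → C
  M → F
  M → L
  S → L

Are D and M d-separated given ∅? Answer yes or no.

Bayes-Ball from D | ∅ reaches {F,L,S}.
M ∉ reach(D|∅) ⇒ D ⊥ M | ∅.

Yes — D ⊥ M | ∅.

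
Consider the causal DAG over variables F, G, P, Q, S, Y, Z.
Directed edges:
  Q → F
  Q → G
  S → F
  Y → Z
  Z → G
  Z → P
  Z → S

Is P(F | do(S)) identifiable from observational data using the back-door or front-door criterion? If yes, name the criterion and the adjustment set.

desc(S)\{S}={F}; candidates ⊆ {G,P,Q,Y,Z}.
∅: S⊥F given ∅ in G with S→· removed — back-door holds.
P(F|do(S)) = P(F|S) — no adjustment needed.

P(F|do(S)): backdoor, adjust for ∅.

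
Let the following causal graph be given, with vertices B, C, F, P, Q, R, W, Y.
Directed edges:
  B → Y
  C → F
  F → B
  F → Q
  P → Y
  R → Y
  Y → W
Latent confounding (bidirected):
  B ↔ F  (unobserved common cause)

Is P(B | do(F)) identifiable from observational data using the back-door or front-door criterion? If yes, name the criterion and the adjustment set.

P(B|do(F)): not identifiable (no BD/FD set).

desc(F)\{F}={B,Q,W,Y}; candidates ⊆ {C,P,R}.
F↔B: latent back-door arc(s) into F.
size 0: {}; under {} F still reaches {B,C,W,Y} ∋ B.
size 1: {C}, {P}, {R}; under {C} F still reaches {B,W,Y} ∋ B.
size 2: {C,P}, {C,R}, {P,R}; under {C,P} F still reaches {B,W,Y} ∋ B.
F↔B cannot be blocked by any observed set — no back-door set.
No mediator lies on a directed F→…→B path.
Neither criterion identifies P(B|do(F)) in this graph.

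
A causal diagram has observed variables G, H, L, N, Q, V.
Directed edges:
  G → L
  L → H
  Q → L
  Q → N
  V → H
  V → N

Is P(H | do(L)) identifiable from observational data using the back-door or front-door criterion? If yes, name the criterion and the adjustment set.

P(H|do(L)): backdoor, adjust for ∅.

desc(L)\{L}={H}; candidates ⊆ {G,N,Q,V}.
∅: L⊥H given ∅ in G with L→· removed — back-door holds.
P(H|do(L)) = P(H|L) — no adjustment needed.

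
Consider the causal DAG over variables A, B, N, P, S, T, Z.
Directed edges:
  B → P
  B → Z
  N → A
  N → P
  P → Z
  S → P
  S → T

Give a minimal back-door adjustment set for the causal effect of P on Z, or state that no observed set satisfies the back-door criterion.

desc(P)\{P}={Z}; candidates ⊆ {A,B,N,S,T}.
size 0: {}; under {} P still reaches {A,B,N,S,T,Z} ∋ Z.
{B}: P⊥Z given {B} in G with P→· removed — back-door holds.

P→Z: minimal back-door set {B}.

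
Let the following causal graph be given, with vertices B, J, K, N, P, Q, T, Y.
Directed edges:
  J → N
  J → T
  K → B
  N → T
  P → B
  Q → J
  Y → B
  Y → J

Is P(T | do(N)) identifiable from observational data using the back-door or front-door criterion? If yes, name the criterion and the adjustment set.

P(T|do(N)): backdoor, adjust for {J}.

desc(N)\{N}={T}; candidates ⊆ {B,J,K,P,Q,Y}.
size 0: {}; under {} N still reaches {B,J,Q,T,Y} ∋ T.
{J}: N⊥T given {J} in G with N→· removed — back-door holds.
P(T|do(N)) = Σ_{J} P(T|N,J)·P(J).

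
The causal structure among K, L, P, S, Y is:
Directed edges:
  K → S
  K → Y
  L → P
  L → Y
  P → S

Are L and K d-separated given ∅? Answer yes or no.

Yes — L ⊥ K | ∅.

Bayes-Ball from L | ∅ reaches {P,S,Y}.
K ∉ reach(L|∅) ⇒ L ⊥ K | ∅.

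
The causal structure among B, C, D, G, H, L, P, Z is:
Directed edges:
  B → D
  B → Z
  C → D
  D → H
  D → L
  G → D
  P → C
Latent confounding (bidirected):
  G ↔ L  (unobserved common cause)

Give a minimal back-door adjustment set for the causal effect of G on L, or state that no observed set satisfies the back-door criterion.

desc(G)\{G}={D,H,L}; candidates ⊆ {B,C,P,Z}.
G↔L: latent back-door arc(s) into G.
size 0: {}; under {} G still reaches {L} ∋ L.
size 1: {B}, {C}, {P} …(+1); under {B} G still reaches {L} ∋ L.
size 2: {B,C}, {B,P}, {B,Z} …(+3); under {B,C} G still reaches {L} ∋ L.
G↔L cannot be blocked by any observed set — no back-door set.

G→L: no observed back-door set.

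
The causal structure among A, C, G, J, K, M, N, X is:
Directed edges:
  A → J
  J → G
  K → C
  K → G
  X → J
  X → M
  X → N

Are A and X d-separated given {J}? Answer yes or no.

No — A and X are d-connected given {J}.

Bayes-Ball from A | {J} reaches {M,N,X}.
X ∈ reach(A|{J}) ⇒ A ⊥̸ X | {J}.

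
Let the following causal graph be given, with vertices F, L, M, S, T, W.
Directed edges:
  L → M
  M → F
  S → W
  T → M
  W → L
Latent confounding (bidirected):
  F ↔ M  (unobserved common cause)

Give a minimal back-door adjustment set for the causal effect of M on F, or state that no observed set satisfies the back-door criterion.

desc(M)\{M}={F}; candidates ⊆ {L,S,T,W}.
M↔F: latent back-door arc(s) into M.
size 0: {}; under {} M still reaches {F,L,S,T,W} ∋ F.
size 1: {L}, {S}, {T} …(+1); under {L} M still reaches {F,T} ∋ F.
size 2: {L,S}, {L,T}, {L,W} …(+3); under {L,S} M still reaches {F,T} ∋ F.
M↔F cannot be blocked by any observed set — no back-door set.

M→F: no observed back-door set.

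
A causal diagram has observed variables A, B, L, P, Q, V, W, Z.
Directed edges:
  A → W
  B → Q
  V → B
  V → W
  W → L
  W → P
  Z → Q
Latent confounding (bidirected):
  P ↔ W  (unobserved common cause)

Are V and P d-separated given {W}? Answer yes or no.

No — V and P are d-connected given {W}.

Bayes-Ball from V | {W} reaches {A,B,P,Q}.
P ∈ reach(V|{W}) ⇒ V ⊥̸ P | {W}.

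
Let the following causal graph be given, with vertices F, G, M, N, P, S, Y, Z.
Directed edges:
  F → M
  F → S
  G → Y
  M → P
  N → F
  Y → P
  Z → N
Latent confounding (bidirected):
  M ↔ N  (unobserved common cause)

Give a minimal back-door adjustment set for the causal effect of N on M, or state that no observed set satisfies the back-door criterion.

desc(N)\{N}={F,M,P,S}; candidates ⊆ {G,Y,Z}.
N↔M: latent back-door arc(s) into N.
size 0: {}; under {} N still reaches {M,P,Z} ∋ M.
size 1: {G}, {Y}, {Z}; under {G} N still reaches {M,P,Z} ∋ M.
size 2: {G,Y}, {G,Z}, {Y,Z}; under {G,Y} N still reaches {M,P,Z} ∋ M.
N↔M cannot be blocked by any observed set — no back-door set.

N→M: no observed back-door set.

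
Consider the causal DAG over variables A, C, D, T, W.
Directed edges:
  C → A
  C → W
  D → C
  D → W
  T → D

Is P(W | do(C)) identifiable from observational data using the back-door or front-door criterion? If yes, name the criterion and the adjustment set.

desc(C)\{C}={A,W}; candidates ⊆ {D,T}.
size 0: {}; under {} C still reaches {D,T,W} ∋ W.
{D}: C⊥W given {D} in G with C→· removed — back-door holds.
P(W|do(C)) = Σ_{D} P(W|C,D)·P(D).

P(W|do(C)): backdoor, adjust for {D}.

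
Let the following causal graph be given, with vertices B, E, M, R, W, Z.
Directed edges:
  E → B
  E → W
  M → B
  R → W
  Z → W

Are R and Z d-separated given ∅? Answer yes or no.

Yes — R ⊥ Z | ∅.

Bayes-Ball from R | ∅ reaches {W}.
Z ∉ reach(R|∅) ⇒ R ⊥ Z | ∅.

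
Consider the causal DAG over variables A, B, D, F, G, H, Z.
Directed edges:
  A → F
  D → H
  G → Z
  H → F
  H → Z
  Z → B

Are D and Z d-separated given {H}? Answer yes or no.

Bayes-Ball from D | {H} reaches ∅.
Z ∉ reach(D|{H}) ⇒ D ⊥ Z | {H}.

Yes — D ⊥ Z | {H}.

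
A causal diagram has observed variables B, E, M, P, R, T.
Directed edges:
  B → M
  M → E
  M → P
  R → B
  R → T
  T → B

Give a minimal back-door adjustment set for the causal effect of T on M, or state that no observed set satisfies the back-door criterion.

desc(T)\{T}={B,E,M,P}; candidates ⊆ {R}.
size 0: {}; under {} T still reaches {B,E,M,P,R} ∋ M.
{R}: T⊥M given {R} in G with T→· removed — back-door holds.

T→M: minimal back-door set {R}.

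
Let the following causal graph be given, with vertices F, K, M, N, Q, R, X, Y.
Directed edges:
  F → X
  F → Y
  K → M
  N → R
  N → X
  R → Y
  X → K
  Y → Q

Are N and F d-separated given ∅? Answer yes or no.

Yes — N ⊥ F | ∅.

Bayes-Ball from N | ∅ reaches {K,M,Q,R,X,Y}.
F ∉ reach(N|∅) ⇒ N ⊥ F | ∅.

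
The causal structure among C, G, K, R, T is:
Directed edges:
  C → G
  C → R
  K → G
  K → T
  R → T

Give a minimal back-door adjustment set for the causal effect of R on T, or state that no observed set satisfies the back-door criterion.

R→T: minimal back-door set ∅.

desc(R)\{R}={T}; candidates ⊆ {C,G,K}.
∅: R⊥T given ∅ in G with R→· removed — back-door holds.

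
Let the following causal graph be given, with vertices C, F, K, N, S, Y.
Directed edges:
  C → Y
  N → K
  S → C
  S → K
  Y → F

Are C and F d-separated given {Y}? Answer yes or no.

Yes — C ⊥ F | {Y}.

Bayes-Ball from C | {Y} reaches {K,S}.
F ∉ reach(C|{Y}) ⇒ C ⊥ F | {Y}.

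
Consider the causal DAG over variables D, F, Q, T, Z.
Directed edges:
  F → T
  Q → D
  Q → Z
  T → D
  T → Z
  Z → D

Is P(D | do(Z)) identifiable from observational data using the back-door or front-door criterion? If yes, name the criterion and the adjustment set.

desc(Z)\{Z}={D}; candidates ⊆ {F,Q,T}.
size 0: {}; under {} Z still reaches {D,F,Q,T} ∋ D.
size 1: {F}, {Q}, {T}; under {F} Z still reaches {D,Q,T} ∋ D.
{Q,T}: Z⊥D given {Q,T} in G with Z→· removed — back-door holds.
P(D|do(Z)) = Σ_{Q,T} P(D|Z,Q,T)·P(Q,T).

P(D|do(Z)): backdoor, adjust for {Q, T}.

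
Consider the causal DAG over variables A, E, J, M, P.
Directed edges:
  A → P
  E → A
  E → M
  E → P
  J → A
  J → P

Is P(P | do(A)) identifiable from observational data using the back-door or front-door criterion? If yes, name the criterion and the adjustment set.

desc(A)\{A}={P}; candidates ⊆ {E,J,M}.
size 0: {}; under {} A still reaches {E,J,M,P} ∋ P.
size 1: {E}, {J}, {M}; under {E} A still reaches {J,P} ∋ P.
{E,J}: A⊥P given {E,J} in G with A→· removed — back-door holds.
P(P|do(A)) = Σ_{E,J} P(P|A,E,J)·P(E,J).

P(P|do(A)): backdoor, adjust for {E, J}.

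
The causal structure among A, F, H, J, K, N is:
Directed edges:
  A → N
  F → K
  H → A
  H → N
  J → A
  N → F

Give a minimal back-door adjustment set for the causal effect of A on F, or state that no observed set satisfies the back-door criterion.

A→F: minimal back-door set {H}.

desc(A)\{A}={F,K,N}; candidates ⊆ {H,J}.
size 0: {}; under {} A still reaches {F,H,J,K,N} ∋ F.
{H}: A⊥F given {H} in G with A→· removed — back-door holds.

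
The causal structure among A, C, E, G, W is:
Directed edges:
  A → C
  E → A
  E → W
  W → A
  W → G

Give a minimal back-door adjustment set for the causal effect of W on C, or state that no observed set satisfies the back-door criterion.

W→C: minimal back-door set {E}.

desc(W)\{W}={A,C,G}; candidates ⊆ {E}.
size 0: {}; under {} W still reaches {A,C,E} ∋ C.
{E}: W⊥C given {E} in G with W→· removed — back-door holds.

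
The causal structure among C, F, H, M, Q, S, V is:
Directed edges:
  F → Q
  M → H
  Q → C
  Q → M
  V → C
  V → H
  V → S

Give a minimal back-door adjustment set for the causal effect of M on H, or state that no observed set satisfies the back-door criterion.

M→H: minimal back-door set ∅.

desc(M)\{M}={H}; candidates ⊆ {C,F,Q,S,V}.
∅: M⊥H given ∅ in G with M→· removed — back-door holds.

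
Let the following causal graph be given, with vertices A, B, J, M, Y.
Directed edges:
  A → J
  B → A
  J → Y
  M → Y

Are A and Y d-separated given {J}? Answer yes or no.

Yes — A ⊥ Y | {J}.

Bayes-Ball from A | {J} reaches {B}.
Y ∉ reach(A|{J}) ⇒ A ⊥ Y | {J}.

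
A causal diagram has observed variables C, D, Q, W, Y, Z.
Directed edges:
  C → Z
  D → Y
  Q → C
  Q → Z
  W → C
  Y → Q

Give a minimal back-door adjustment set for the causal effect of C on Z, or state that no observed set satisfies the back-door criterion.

desc(C)\{C}={Z}; candidates ⊆ {D,Q,W,Y}.
size 0: {}; under {} C still reaches {D,Q,W,Y,Z} ∋ Z.
{Q}: C⊥Z given {Q} in G with C→· removed — back-door holds.

C→Z: minimal back-door set {Q}.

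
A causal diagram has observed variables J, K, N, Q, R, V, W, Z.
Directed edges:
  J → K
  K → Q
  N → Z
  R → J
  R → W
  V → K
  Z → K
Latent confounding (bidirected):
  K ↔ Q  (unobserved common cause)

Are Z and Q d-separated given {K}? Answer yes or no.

No — Z and Q are d-connected given {K}.

Bayes-Ball from Z | {K} reaches {J,N,Q,R,V,W}.
Q ∈ reach(Z|{K}) ⇒ Z ⊥̸ Q | {K}.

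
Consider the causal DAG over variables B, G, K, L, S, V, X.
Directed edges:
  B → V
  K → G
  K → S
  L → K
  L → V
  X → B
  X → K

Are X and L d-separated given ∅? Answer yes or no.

Bayes-Ball from X | ∅ reaches {B,G,K,S,V}.
L ∉ reach(X|∅) ⇒ X ⊥ L | ∅.

Yes — X ⊥ L | ∅.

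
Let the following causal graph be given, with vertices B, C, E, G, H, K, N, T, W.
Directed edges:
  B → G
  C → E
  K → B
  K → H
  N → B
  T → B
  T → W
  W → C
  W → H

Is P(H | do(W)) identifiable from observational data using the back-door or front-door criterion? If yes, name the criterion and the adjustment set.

P(H|do(W)): backdoor, adjust for ∅.

desc(W)\{W}={C,E,H}; candidates ⊆ {B,G,K,N,T}.
∅: W⊥H given ∅ in G with W→· removed — back-door holds.
P(H|do(W)) = P(H|W) — no adjustment needed.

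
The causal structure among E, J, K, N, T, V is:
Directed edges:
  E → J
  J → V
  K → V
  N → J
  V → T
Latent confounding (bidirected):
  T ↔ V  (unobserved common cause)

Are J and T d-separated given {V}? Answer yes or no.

No — J and T are d-connected given {V}.

Bayes-Ball from J | {V} reaches {E,K,N,T}.
T ∈ reach(J|{V}) ⇒ J ⊥̸ T | {V}.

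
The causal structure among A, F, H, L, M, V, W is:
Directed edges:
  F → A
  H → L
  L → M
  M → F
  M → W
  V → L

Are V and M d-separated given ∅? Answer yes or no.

Bayes-Ball from V | ∅ reaches {A,F,L,M,W}.
M ∈ reach(V|∅) ⇒ V ⊥̸ M | ∅.

No — V and M are d-connected given ∅.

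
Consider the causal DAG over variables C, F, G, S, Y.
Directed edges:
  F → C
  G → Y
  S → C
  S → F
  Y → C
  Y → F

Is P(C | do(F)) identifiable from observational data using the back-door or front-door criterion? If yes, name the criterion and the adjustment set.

P(C|do(F)): backdoor, adjust for {S, Y}.

desc(F)\{F}={C}; candidates ⊆ {G,S,Y}.
size 0: {}; under {} F still reaches {C,G,S,Y} ∋ C.
size 1: {G}, {S}, {Y}; under {G} F still reaches {C,S,Y} ∋ C.
{S,Y}: F⊥C given {S,Y} in G with F→· removed — back-door holds.
P(C|do(F)) = Σ_{S,Y} P(C|F,S,Y)·P(S,Y).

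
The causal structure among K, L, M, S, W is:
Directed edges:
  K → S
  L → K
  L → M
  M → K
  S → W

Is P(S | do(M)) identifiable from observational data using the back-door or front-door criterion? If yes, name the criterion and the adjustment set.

desc(M)\{M}={K,S,W}; candidates ⊆ {L}.
size 0: {}; under {} M still reaches {K,L,S,W} ∋ S.
{L}: M⊥S given {L} in G with M→· removed — back-door holds.
P(S|do(M)) = Σ_{L} P(S|M,L)·P(L).

P(S|do(M)): backdoor, adjust for {L}.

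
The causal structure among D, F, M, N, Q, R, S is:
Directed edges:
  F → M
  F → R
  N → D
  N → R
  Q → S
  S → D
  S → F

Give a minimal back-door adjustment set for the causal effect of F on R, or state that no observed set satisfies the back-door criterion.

desc(F)\{F}={M,R}; candidates ⊆ {D,N,Q,S}.
∅: F⊥R given ∅ in G with F→· removed — back-door holds.

F→R: minimal back-door set ∅.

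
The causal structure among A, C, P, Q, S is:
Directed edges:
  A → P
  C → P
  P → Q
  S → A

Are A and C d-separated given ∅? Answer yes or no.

Yes — A ⊥ C | ∅.

Bayes-Ball from A | ∅ reaches {P,Q,S}.
C ∉ reach(A|∅) ⇒ A ⊥ C | ∅.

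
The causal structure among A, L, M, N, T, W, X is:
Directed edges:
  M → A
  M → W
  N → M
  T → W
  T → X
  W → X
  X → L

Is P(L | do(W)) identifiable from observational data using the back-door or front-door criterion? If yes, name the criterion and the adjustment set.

desc(W)\{W}={L,X}; candidates ⊆ {A,M,N,T}.
size 0: {}; under {} W still reaches {A,L,M,N,T,X} ∋ L.
{T}: W⊥L given {T} in G with W→· removed — back-door holds.
P(L|do(W)) = Σ_{T} P(L|W,T)·P(T).

P(L|do(W)): backdoor, adjust for {T}.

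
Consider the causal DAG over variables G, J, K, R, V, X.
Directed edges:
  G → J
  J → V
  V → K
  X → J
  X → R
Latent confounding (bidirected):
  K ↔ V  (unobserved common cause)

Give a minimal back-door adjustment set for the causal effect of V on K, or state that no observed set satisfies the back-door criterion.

desc(V)\{V}={K}; candidates ⊆ {G,J,R,X}.
V↔K: latent back-door arc(s) into V.
size 0: {}; under {} V still reaches {G,J,K,R,X} ∋ K.
size 1: {G}, {J}, {R} …(+1); under {G} V still reaches {J,K,R,X} ∋ K.
size 2: {G,J}, {G,R}, {G,X} …(+3); under {G,J} V still reaches {K} ∋ K.
V↔K cannot be blocked by any observed set — no back-door set.

V→K: no observed back-door set.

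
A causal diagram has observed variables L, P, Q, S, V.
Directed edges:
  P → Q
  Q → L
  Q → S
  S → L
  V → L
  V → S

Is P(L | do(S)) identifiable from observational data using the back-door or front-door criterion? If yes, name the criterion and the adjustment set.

P(L|do(S)): backdoor, adjust for {Q, V}.

desc(S)\{S}={L}; candidates ⊆ {P,Q,V}.
size 0: {}; under {} S still reaches {L,P,Q,V} ∋ L.
size 1: {P}, {Q}, {V}; under {P} S still reaches {L,Q,V} ∋ L.
{Q,V}: S⊥L given {Q,V} in G with S→· removed — back-door holds.
P(L|do(S)) = Σ_{Q,V} P(L|S,Q,V)·P(Q,V).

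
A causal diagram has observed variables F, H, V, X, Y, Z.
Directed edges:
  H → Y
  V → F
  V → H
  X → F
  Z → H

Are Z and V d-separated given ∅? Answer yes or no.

Yes — Z ⊥ V | ∅.

Bayes-Ball from Z | ∅ reaches {H,Y}.
V ∉ reach(Z|∅) ⇒ Z ⊥ V | ∅.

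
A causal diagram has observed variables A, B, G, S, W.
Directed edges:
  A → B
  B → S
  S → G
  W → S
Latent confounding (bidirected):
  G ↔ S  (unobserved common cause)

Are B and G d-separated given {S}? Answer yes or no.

No — B and G are d-connected given {S}.

Bayes-Ball from B | {S} reaches {A,G,W}.
G ∈ reach(B|{S}) ⇒ B ⊥̸ G | {S}.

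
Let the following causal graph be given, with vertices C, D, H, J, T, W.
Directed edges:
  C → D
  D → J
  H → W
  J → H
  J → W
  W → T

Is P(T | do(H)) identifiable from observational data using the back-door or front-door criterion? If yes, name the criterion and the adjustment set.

desc(H)\{H}={T,W}; candidates ⊆ {C,D,J}.
size 0: {}; under {} H still reaches {C,D,J,T,W} ∋ T.
{J}: H⊥T given {J} in G with H→· removed — back-door holds.
P(T|do(H)) = Σ_{J} P(T|H,J)·P(J).

P(T|do(H)): backdoor, adjust for {J}.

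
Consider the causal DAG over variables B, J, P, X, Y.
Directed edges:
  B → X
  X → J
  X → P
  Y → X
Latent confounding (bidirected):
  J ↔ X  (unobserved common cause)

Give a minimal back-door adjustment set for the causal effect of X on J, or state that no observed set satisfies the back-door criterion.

desc(X)\{X}={J,P}; candidates ⊆ {B,Y}.
X↔J: latent back-door arc(s) into X.
size 0: {}; under {} X still reaches {B,J,Y} ∋ J.
size 1: {B}, {Y}; under {B} X still reaches {J,Y} ∋ J.
size 2: {B,Y}; under {B,Y} X still reaches {J} ∋ J.
X↔J cannot be blocked by any observed set — no back-door set.

X→J: no observed back-door set.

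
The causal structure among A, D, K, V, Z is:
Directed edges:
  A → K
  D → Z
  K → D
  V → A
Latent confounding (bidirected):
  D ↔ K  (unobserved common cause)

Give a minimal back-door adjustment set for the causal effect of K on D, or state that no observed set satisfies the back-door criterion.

K→D: no observed back-door set.

desc(K)\{K}={D,Z}; candidates ⊆ {A,V}.
K↔D: latent back-door arc(s) into K.
size 0: {}; under {} K still reaches {A,D,V,Z} ∋ D.
size 1: {A}, {V}; under {A} K still reaches {D,Z} ∋ D.
size 2: {A,V}; under {A,V} K still reaches {D,Z} ∋ D.
K↔D cannot be blocked by any observed set — no back-door set.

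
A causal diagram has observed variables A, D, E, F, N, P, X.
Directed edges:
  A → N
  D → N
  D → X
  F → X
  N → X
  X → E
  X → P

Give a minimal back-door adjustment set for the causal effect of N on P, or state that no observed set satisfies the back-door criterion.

desc(N)\{N}={E,P,X}; candidates ⊆ {A,D,F}.
size 0: {}; under {} N still reaches {A,D,E,P,X} ∋ P.
{D}: N⊥P given {D} in G with N→· removed — back-door holds.

N→P: minimal back-door set {D}.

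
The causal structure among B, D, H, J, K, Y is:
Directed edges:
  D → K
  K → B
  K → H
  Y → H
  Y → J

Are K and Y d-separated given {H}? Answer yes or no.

No — K and Y are d-connected given {H}.

Bayes-Ball from K | {H} reaches {B,D,J,Y}.
Y ∈ reach(K|{H}) ⇒ K ⊥̸ Y | {H}.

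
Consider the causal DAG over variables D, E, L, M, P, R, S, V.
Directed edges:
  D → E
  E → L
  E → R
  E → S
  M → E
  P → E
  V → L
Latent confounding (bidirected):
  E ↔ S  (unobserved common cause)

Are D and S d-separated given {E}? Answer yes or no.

Bayes-Ball from D | {E} reaches {M,P,S}.
S ∈ reach(D|{E}) ⇒ D ⊥̸ S | {E}.

No — D and S are d-connected given {E}.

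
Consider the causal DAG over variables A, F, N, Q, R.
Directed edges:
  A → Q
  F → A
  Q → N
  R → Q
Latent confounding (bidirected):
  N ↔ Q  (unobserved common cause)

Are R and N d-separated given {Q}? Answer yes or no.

No — R and N are d-connected given {Q}.

Bayes-Ball from R | {Q} reaches {A,F,N}.
N ∈ reach(R|{Q}) ⇒ R ⊥̸ N | {Q}.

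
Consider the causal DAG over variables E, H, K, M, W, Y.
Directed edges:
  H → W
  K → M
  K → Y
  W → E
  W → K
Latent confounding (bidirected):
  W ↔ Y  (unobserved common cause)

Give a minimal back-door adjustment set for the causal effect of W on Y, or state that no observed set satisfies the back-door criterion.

desc(W)\{W}={E,K,M,Y}; candidates ⊆ {H}.
W↔Y: latent back-door arc(s) into W.
size 0: {}; under {} W still reaches {H,Y} ∋ Y.
size 1: {H}; under {H} W still reaches {Y} ∋ Y.
W↔Y cannot be blocked by any observed set — no back-door set.

W→Y: no observed back-door set.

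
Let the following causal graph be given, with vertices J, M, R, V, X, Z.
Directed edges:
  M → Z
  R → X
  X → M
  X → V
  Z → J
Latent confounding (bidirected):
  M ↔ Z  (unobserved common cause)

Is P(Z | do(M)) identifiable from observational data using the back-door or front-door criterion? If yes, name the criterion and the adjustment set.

P(Z|do(M)): not identifiable (no BD/FD set).

desc(M)\{M}={J,Z}; candidates ⊆ {R,V,X}.
M↔Z: latent back-door arc(s) into M.
size 0: {}; under {} M still reaches {J,R,V,X,Z} ∋ Z.
size 1: {R}, {V}, {X}; under {R} M still reaches {J,V,X,Z} ∋ Z.
size 2: {R,V}, {R,X}, {V,X}; under {R,V} M still reaches {J,X,Z} ∋ Z.
M↔Z cannot be blocked by any observed set — no back-door set.
No mediator lies on a directed M→…→Z path.
Neither criterion identifies P(Z|do(M)) in this graph.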